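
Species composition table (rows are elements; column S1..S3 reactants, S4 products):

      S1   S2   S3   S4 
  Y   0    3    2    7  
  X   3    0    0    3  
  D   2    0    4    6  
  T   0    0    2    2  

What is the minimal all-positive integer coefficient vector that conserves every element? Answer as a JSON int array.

Y: 3·0+5·3+3·2 = 21 | 3·7 = 21
X: 3·3+5·0+3·0 = 9 | 3·3 = 9
D: 3·2+5·0+3·4 = 18 | 3·6 = 18
T: 3·0+5·0+3·2 = 6 | 3·2 = 6
gcd(3,5,3,3) = 1

Coefficients: [3, 5, 3, 3]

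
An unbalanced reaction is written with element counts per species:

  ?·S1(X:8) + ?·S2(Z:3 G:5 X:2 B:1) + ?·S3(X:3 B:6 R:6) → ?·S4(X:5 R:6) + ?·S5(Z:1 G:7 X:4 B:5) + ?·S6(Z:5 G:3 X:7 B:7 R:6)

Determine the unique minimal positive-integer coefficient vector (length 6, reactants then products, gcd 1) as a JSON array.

Z: 2·0+6·3+5·0 = 18 | 2·0+3·1+3·5 = 18
G: 2·0+6·5+5·0 = 30 | 2·0+3·7+3·3 = 30
X: 2·8+6·2+5·3 = 43 | 2·5+3·4+3·7 = 43
B: 2·0+6·1+5·6 = 36 | 2·0+3·5+3·7 = 36
R: 2·0+6·0+5·6 = 30 | 2·6+3·0+3·6 = 30
gcd(2,6,5,2,3,3) = 1

Coefficients: [2, 6, 5, 2, 3, 3]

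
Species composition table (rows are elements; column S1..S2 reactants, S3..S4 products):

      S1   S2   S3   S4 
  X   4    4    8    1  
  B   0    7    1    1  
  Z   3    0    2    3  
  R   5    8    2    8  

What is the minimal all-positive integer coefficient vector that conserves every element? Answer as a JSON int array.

X: 6·4+1·4 = 28 | 3·8+4·1 = 28
B: 6·0+1·7 = 7 | 3·1+4·1 = 7
Z: 6·3+1·0 = 18 | 3·2+4·3 = 18
R: 6·5+1·8 = 38 | 3·2+4·8 = 38
gcd(6,1,3,4) = 1

Coefficients: [6, 1, 3, 4]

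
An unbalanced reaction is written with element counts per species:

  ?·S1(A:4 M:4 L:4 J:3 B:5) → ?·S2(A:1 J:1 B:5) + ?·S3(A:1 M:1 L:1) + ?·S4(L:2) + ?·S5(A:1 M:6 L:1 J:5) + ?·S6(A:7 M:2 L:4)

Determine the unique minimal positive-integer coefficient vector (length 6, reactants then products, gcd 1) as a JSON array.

A: 5·4 = 20 | 5·1+6·1+4·0+2·1+1·7 = 20
M: 5·4 = 20 | 5·0+6·1+4·0+2·6+1·2 = 20
L: 5·4 = 20 | 5·0+6·1+4·2+2·1+1·4 = 20
J: 5·3 = 15 | 5·1+6·0+4·0+2·5+1·0 = 15
B: 5·5 = 25 | 5·5+6·0+4·0+2·0+1·0 = 25
gcd(5,5,6,4,2,1) = 1

Coefficients: [5, 5, 6, 4, 2, 1]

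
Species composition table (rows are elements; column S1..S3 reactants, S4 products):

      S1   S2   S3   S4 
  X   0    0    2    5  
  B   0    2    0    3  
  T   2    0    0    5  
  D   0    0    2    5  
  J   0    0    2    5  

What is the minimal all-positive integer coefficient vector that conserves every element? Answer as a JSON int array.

Coefficients: [5, 3, 5, 2]

X: 5·0+3·0+5·2 = 10 | 2·5 = 10
B: 5·0+3·2+5·0 = 6 | 2·3 = 6
T: 5·2+3·0+5·0 = 10 | 2·5 = 10
D: 5·0+3·0+5·2 = 10 | 2·5 = 10
J: 5·0+3·0+5·2 = 10 | 2·5 = 10
gcd(5,3,5,2) = 1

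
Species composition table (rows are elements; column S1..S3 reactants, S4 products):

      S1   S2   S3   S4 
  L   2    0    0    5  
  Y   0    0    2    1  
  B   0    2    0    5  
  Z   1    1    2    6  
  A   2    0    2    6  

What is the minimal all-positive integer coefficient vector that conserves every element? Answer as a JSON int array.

Coefficients: [5, 5, 1, 2]

L: 5·2+5·0+1·0 = 10 | 2·5 = 10
Y: 5·0+5·0+1·2 = 2 | 2·1 = 2
B: 5·0+5·2+1·0 = 10 | 2·5 = 10
Z: 5·1+5·1+1·2 = 12 | 2·6 = 12
A: 5·2+5·0+1·2 = 12 | 2·6 = 12
gcd(5,5,1,2) = 1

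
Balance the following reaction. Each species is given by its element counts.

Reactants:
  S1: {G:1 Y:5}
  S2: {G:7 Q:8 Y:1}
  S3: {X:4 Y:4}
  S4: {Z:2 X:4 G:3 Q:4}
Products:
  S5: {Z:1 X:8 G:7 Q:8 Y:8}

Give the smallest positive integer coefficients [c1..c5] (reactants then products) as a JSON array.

Z: 1·0+3·0+6·0+2·2 = 4 | 4·1 = 4
X: 1·0+3·0+6·4+2·4 = 32 | 4·8 = 32
G: 1·1+3·7+6·0+2·3 = 28 | 4·7 = 28
Q: 1·0+3·8+6·0+2·4 = 32 | 4·8 = 32
Y: 1·5+3·1+6·4+2·0 = 32 | 4·8 = 32
gcd(1,3,6,2,4) = 1

Coefficients: [1, 3, 6, 2, 4]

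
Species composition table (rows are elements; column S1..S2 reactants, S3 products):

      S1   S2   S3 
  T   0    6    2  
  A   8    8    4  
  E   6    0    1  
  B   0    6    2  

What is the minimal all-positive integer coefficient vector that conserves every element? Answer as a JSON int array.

T: 1·0+2·6 = 12 | 6·2 = 12
A: 1·8+2·8 = 24 | 6·4 = 24
E: 1·6+2·0 = 6 | 6·1 = 6
B: 1·0+2·6 = 12 | 6·2 = 12
gcd(1,2,6) = 1

Coefficients: [1, 2, 6]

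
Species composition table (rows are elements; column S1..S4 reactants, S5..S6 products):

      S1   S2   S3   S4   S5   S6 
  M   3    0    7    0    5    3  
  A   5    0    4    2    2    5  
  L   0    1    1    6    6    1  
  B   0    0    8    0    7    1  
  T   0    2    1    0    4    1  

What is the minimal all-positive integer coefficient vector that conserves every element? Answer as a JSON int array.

M: 1·3+6·0+3·7+2·0 = 24 | 3·5+3·3 = 24
A: 1·5+6·0+3·4+2·2 = 21 | 3·2+3·5 = 21
L: 1·0+6·1+3·1+2·6 = 21 | 3·6+3·1 = 21
B: 1·0+6·0+3·8+2·0 = 24 | 3·7+3·1 = 24
T: 1·0+6·2+3·1+2·0 = 15 | 3·4+3·1 = 15
gcd(1,6,3,2,3,3) = 1

Coefficients: [1, 6, 3, 2, 3, 3]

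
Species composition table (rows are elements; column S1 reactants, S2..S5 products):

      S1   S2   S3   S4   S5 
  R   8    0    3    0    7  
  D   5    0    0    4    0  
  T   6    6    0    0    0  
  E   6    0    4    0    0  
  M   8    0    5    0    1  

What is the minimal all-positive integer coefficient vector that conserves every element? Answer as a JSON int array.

Coefficients: [4, 4, 6, 5, 2]

R: 4·8 = 32 | 4·0+6·3+5·0+2·7 = 32
D: 4·5 = 20 | 4·0+6·0+5·4+2·0 = 20
T: 4·6 = 24 | 4·6+6·0+5·0+2·0 = 24
E: 4·6 = 24 | 4·0+6·4+5·0+2·0 = 24
M: 4·8 = 32 | 4·0+6·5+5·0+2·1 = 32
gcd(4,4,6,5,2) = 1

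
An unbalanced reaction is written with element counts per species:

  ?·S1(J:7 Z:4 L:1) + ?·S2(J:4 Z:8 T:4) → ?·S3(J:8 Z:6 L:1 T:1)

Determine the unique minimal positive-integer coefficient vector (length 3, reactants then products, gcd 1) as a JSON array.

J: 4·7+1·4 = 32 | 4·8 = 32
Z: 4·4+1·8 = 24 | 4·6 = 24
L: 4·1+1·0 = 4 | 4·1 = 4
T: 4·0+1·4 = 4 | 4·1 = 4
gcd(4,1,4) = 1

Coefficients: [4, 1, 4]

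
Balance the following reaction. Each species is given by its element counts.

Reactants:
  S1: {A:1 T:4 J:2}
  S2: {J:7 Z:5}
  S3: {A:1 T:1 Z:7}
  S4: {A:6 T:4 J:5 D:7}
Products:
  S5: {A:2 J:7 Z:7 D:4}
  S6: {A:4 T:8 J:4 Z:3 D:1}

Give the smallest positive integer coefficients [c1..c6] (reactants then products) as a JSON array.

Coefficients: [6, 3, 4, 3, 4, 5]

A: 6·1+3·0+4·1+3·6 = 28 | 4·2+5·4 = 28
T: 6·4+3·0+4·1+3·4 = 40 | 4·0+5·8 = 40
J: 6·2+3·7+4·0+3·5 = 48 | 4·7+5·4 = 48
Z: 6·0+3·5+4·7+3·0 = 43 | 4·7+5·3 = 43
D: 6·0+3·0+4·0+3·7 = 21 | 4·4+5·1 = 21
gcd(6,3,4,3,4,5) = 1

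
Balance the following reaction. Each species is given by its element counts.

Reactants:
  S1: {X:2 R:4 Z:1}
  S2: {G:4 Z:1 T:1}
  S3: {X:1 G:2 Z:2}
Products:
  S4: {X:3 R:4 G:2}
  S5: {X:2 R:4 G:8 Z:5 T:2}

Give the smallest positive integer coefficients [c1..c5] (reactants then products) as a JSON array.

X: 5·2+6·0+2·1 = 12 | 2·3+3·2 = 12
R: 5·4+6·0+2·0 = 20 | 2·4+3·4 = 20
G: 5·0+6·4+2·2 = 28 | 2·2+3·8 = 28
Z: 5·1+6·1+2·2 = 15 | 2·0+3·5 = 15
T: 5·0+6·1+2·0 = 6 | 2·0+3·2 = 6
gcd(5,6,2,2,3) = 1

Coefficients: [5, 6, 2, 2, 3]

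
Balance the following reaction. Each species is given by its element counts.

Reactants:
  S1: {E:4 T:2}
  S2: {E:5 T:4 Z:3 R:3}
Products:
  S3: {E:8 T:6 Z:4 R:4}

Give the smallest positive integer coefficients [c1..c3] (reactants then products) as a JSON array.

Coefficients: [1, 4, 3]

E: 1·4+4·5 = 24 | 3·8 = 24
T: 1·2+4·4 = 18 | 3·6 = 18
Z: 1·0+4·3 = 12 | 3·4 = 12
R: 1·0+4·3 = 12 | 3·4 = 12
gcd(1,4,3) = 1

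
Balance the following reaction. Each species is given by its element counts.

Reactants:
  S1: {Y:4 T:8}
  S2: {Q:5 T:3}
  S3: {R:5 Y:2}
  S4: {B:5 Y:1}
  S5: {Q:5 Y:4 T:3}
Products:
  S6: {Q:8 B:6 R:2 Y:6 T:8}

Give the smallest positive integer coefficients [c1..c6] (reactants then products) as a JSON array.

Q: 2·0+5·5+2·0+6·0+3·5 = 40 | 5·8 = 40
B: 2·0+5·0+2·0+6·5+3·0 = 30 | 5·6 = 30
R: 2·0+5·0+2·5+6·0+3·0 = 10 | 5·2 = 10
Y: 2·4+5·0+2·2+6·1+3·4 = 30 | 5·6 = 30
T: 2·8+5·3+2·0+6·0+3·3 = 40 | 5·8 = 40
gcd(2,5,2,6,3,5) = 1

Coefficients: [2, 5, 2, 6, 3, 5]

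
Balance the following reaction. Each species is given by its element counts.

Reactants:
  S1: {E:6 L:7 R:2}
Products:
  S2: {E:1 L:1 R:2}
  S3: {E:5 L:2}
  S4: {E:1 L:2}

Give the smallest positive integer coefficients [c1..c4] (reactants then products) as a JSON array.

Coefficients: [2, 2, 1, 5]

E: 2·6 = 12 | 2·1+1·5+5·1 = 12
L: 2·7 = 14 | 2·1+1·2+5·2 = 14
R: 2·2 = 4 | 2·2+1·0+5·0 = 4
gcd(2,2,1,5) = 1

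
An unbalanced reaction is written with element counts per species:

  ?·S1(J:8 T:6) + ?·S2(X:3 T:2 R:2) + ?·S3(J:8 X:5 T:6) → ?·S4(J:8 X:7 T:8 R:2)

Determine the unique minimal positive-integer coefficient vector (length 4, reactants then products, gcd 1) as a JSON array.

Coefficients: [1, 5, 4, 5]

J: 1·8+5·0+4·8 = 40 | 5·8 = 40
X: 1·0+5·3+4·5 = 35 | 5·7 = 35
T: 1·6+5·2+4·6 = 40 | 5·8 = 40
R: 1·0+5·2+4·0 = 10 | 5·2 = 10
gcd(1,5,4,5) = 1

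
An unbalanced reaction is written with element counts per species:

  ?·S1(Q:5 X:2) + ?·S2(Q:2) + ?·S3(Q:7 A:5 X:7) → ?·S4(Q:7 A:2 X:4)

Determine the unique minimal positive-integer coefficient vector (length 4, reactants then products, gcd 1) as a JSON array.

Coefficients: [3, 3, 2, 5]

Q: 3·5+3·2+2·7 = 35 | 5·7 = 35
A: 3·0+3·0+2·5 = 10 | 5·2 = 10
X: 3·2+3·0+2·7 = 20 | 5·4 = 20
gcd(3,3,2,5) = 1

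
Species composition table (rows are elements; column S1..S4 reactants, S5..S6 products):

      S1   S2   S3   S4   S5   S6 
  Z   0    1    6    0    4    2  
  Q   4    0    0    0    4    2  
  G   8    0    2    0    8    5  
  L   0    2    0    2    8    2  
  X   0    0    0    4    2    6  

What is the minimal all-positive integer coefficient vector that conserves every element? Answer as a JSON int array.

Z: 3·0+6·1+1·6+4·0 = 12 | 2·4+2·2 = 12
Q: 3·4+6·0+1·0+4·0 = 12 | 2·4+2·2 = 12
G: 3·8+6·0+1·2+4·0 = 26 | 2·8+2·5 = 26
L: 3·0+6·2+1·0+4·2 = 20 | 2·8+2·2 = 20
X: 3·0+6·0+1·0+4·4 = 16 | 2·2+2·6 = 16
gcd(3,6,1,4,2,2) = 1

Coefficients: [3, 6, 1, 4, 2, 2]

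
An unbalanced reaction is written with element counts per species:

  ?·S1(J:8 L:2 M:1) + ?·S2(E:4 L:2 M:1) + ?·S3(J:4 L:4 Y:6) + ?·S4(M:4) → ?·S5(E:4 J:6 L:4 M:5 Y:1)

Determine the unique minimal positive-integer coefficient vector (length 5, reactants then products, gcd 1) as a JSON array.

Coefficients: [4, 6, 1, 5, 6]

E: 4·0+6·4+1·0+5·0 = 24 | 6·4 = 24
J: 4·8+6·0+1·4+5·0 = 36 | 6·6 = 36
L: 4·2+6·2+1·4+5·0 = 24 | 6·4 = 24
M: 4·1+6·1+1·0+5·4 = 30 | 6·5 = 30
Y: 4·0+6·0+1·6+5·0 = 6 | 6·1 = 6
gcd(4,6,1,5,6) = 1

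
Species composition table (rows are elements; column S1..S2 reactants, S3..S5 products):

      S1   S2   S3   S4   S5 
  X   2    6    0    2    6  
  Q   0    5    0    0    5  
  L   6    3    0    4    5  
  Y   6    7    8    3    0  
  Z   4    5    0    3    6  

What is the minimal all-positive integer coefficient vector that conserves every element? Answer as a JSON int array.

Coefficients: [4, 4, 5, 4, 4]

X: 4·2+4·6 = 32 | 5·0+4·2+4·6 = 32
Q: 4·0+4·5 = 20 | 5·0+4·0+4·5 = 20
L: 4·6+4·3 = 36 | 5·0+4·4+4·5 = 36
Y: 4·6+4·7 = 52 | 5·8+4·3+4·0 = 52
Z: 4·4+4·5 = 36 | 5·0+4·3+4·6 = 36
gcd(4,4,5,4,4) = 1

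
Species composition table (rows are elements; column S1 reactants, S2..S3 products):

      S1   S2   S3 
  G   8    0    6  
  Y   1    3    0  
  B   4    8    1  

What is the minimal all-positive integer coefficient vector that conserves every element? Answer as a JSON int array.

Coefficients: [3, 1, 4]

G: 3·8 = 24 | 1·0+4·6 = 24
Y: 3·1 = 3 | 1·3+4·0 = 3
B: 3·4 = 12 | 1·8+4·1 = 12
gcd(3,1,4) = 1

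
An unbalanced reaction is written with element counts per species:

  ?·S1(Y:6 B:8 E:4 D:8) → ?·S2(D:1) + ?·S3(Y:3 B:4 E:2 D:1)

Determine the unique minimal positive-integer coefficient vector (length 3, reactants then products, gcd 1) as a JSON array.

Coefficients: [1, 6, 2]

Y: 1·6 = 6 | 6·0+2·3 = 6
B: 1·8 = 8 | 6·0+2·4 = 8
E: 1·4 = 4 | 6·0+2·2 = 4
D: 1·8 = 8 | 6·1+2·1 = 8
gcd(1,6,2) = 1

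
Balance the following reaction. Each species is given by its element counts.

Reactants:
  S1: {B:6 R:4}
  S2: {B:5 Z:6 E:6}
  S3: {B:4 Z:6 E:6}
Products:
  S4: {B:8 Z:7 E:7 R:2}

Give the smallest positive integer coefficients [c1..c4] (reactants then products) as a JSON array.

B: 3·6+2·5+5·4 = 48 | 6·8 = 48
Z: 3·0+2·6+5·6 = 42 | 6·7 = 42
E: 3·0+2·6+5·6 = 42 | 6·7 = 42
R: 3·4+2·0+5·0 = 12 | 6·2 = 12
gcd(3,2,5,6) = 1

Coefficients: [3, 2, 5, 6]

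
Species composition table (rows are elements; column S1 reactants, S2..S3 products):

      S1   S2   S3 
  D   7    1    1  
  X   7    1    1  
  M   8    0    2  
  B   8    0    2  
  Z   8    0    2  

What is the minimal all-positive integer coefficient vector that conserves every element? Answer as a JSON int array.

Coefficients: [1, 3, 4]

D: 1·7 = 7 | 3·1+4·1 = 7
X: 1·7 = 7 | 3·1+4·1 = 7
M: 1·8 = 8 | 3·0+4·2 = 8
B: 1·8 = 8 | 3·0+4·2 = 8
Z: 1·8 = 8 | 3·0+4·2 = 8
gcd(1,3,4) = 1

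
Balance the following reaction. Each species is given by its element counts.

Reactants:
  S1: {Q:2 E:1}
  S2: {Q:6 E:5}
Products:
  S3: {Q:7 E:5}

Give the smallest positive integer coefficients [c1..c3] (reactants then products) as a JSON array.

Coefficients: [5, 3, 4]

Q: 5·2+3·6 = 28 | 4·7 = 28
E: 5·1+3·5 = 20 | 4·5 = 20
gcd(5,3,4) = 1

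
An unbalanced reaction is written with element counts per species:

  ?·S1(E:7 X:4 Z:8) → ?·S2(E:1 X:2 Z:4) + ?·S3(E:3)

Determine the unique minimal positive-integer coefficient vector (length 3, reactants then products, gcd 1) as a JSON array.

E: 3·7 = 21 | 6·1+5·3 = 21
X: 3·4 = 12 | 6·2+5·0 = 12
Z: 3·8 = 24 | 6·4+5·0 = 24
gcd(3,6,5) = 1

Coefficients: [3, 6, 5]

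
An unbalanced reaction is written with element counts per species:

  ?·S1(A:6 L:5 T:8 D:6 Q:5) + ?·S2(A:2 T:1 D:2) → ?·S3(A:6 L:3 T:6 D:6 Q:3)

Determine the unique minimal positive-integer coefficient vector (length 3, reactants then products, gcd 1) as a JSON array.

A: 3·6+6·2 = 30 | 5·6 = 30
L: 3·5+6·0 = 15 | 5·3 = 15
T: 3·8+6·1 = 30 | 5·6 = 30
D: 3·6+6·2 = 30 | 5·6 = 30
Q: 3·5+6·0 = 15 | 5·3 = 15
gcd(3,6,5) = 1

Coefficients: [3, 6, 5]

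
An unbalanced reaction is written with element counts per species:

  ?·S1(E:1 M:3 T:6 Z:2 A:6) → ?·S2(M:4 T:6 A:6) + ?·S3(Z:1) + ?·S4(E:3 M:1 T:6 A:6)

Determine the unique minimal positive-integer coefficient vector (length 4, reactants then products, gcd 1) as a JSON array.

E: 3·1 = 3 | 2·0+6·0+1·3 = 3
M: 3·3 = 9 | 2·4+6·0+1·1 = 9
T: 3·6 = 18 | 2·6+6·0+1·6 = 18
Z: 3·2 = 6 | 2·0+6·1+1·0 = 6
A: 3·6 = 18 | 2·6+6·0+1·6 = 18
gcd(3,2,6,1) = 1

Coefficients: [3, 2, 6, 1]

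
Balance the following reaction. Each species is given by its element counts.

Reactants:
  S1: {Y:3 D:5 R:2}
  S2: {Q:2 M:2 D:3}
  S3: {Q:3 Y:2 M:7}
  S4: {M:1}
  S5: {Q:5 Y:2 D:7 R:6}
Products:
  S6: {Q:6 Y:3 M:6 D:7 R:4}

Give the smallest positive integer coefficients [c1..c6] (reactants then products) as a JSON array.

Q: 1·0+3·2+3·3+3·0+3·5 = 30 | 5·6 = 30
Y: 1·3+3·0+3·2+3·0+3·2 = 15 | 5·3 = 15
M: 1·0+3·2+3·7+3·1+3·0 = 30 | 5·6 = 30
D: 1·5+3·3+3·0+3·0+3·7 = 35 | 5·7 = 35
R: 1·2+3·0+3·0+3·0+3·6 = 20 | 5·4 = 20
gcd(1,3,3,3,3,5) = 1

Coefficients: [1, 3, 3, 3, 3, 5]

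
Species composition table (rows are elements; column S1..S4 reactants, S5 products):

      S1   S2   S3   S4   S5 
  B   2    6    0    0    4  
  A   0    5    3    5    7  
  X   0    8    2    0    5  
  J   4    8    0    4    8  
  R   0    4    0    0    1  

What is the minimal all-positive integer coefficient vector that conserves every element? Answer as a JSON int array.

B: 5·2+1·6+6·0+1·0 = 16 | 4·4 = 16
A: 5·0+1·5+6·3+1·5 = 28 | 4·7 = 28
X: 5·0+1·8+6·2+1·0 = 20 | 4·5 = 20
J: 5·4+1·8+6·0+1·4 = 32 | 4·8 = 32
R: 5·0+1·4+6·0+1·0 = 4 | 4·1 = 4
gcd(5,1,6,1,4) = 1

Coefficients: [5, 1, 6, 1, 4]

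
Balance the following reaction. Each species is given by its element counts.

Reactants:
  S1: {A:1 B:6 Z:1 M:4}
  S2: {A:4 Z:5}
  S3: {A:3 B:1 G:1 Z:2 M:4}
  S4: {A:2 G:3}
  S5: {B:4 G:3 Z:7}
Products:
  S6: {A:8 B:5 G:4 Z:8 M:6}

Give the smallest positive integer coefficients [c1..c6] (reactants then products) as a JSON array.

Coefficients: [2, 3, 4, 3, 1, 4]

A: 2·1+3·4+4·3+3·2+1·0 = 32 | 4·8 = 32
B: 2·6+3·0+4·1+3·0+1·4 = 20 | 4·5 = 20
G: 2·0+3·0+4·1+3·3+1·3 = 16 | 4·4 = 16
Z: 2·1+3·5+4·2+3·0+1·7 = 32 | 4·8 = 32
M: 2·4+3·0+4·4+3·0+1·0 = 24 | 4·6 = 24
gcd(2,3,4,3,1,4) = 1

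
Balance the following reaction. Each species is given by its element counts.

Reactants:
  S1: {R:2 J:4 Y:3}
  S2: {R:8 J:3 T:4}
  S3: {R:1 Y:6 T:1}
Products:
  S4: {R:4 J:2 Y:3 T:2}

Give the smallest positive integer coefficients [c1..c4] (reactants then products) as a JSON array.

Coefficients: [1, 2, 2, 5]

R: 1·2+2·8+2·1 = 20 | 5·4 = 20
J: 1·4+2·3+2·0 = 10 | 5·2 = 10
Y: 1·3+2·0+2·6 = 15 | 5·3 = 15
T: 1·0+2·4+2·1 = 10 | 5·2 = 10
gcd(1,2,2,5) = 1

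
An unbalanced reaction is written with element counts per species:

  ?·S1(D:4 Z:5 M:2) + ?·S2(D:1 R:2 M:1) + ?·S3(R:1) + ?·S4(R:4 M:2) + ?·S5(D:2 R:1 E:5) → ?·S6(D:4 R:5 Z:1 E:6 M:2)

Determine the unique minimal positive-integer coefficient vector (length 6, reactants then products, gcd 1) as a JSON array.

D: 1·4+4·1+3·0+2·0+6·2 = 20 | 5·4 = 20
R: 1·0+4·2+3·1+2·4+6·1 = 25 | 5·5 = 25
Z: 1·5+4·0+3·0+2·0+6·0 = 5 | 5·1 = 5
E: 1·0+4·0+3·0+2·0+6·5 = 30 | 5·6 = 30
M: 1·2+4·1+3·0+2·2+6·0 = 10 | 5·2 = 10
gcd(1,4,3,2,6,5) = 1

Coefficients: [1, 4, 3, 2, 6, 5]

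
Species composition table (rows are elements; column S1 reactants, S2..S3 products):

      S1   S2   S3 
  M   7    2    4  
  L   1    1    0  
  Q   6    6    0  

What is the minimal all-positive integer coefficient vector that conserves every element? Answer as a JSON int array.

M: 4·7 = 28 | 4·2+5·4 = 28
L: 4·1 = 4 | 4·1+5·0 = 4
Q: 4·6 = 24 | 4·6+5·0 = 24
gcd(4,4,5) = 1

Coefficients: [4, 4, 5]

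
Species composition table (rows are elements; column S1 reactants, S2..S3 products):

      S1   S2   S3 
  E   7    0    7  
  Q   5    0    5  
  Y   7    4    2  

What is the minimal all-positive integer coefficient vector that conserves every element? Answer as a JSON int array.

E: 4·7 = 28 | 5·0+4·7 = 28
Q: 4·5 = 20 | 5·0+4·5 = 20
Y: 4·7 = 28 | 5·4+4·2 = 28
gcd(4,5,4) = 1

Coefficients: [4, 5, 4]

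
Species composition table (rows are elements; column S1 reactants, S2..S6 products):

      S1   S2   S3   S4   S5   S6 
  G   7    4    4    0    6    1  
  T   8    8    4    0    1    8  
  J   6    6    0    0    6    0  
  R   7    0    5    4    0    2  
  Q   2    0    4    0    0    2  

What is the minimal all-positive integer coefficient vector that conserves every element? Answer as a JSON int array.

Coefficients: [5, 1, 1, 6, 4, 3]

G: 5·7 = 35 | 1·4+1·4+6·0+4·6+3·1 = 35
T: 5·8 = 40 | 1·8+1·4+6·0+4·1+3·8 = 40
J: 5·6 = 30 | 1·6+1·0+6·0+4·6+3·0 = 30
R: 5·7 = 35 | 1·0+1·5+6·4+4·0+3·2 = 35
Q: 5·2 = 10 | 1·0+1·4+6·0+4·0+3·2 = 10
gcd(5,1,1,6,4,3) = 1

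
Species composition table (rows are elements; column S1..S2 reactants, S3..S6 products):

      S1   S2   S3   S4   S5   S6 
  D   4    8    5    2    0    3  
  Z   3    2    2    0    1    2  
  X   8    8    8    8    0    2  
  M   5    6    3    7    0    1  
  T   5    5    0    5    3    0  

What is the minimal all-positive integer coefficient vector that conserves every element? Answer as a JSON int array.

Coefficients: [5, 1, 2, 3, 5, 4]

D: 5·4+1·8 = 28 | 2·5+3·2+5·0+4·3 = 28
Z: 5·3+1·2 = 17 | 2·2+3·0+5·1+4·2 = 17
X: 5·8+1·8 = 48 | 2·8+3·8+5·0+4·2 = 48
M: 5·5+1·6 = 31 | 2·3+3·7+5·0+4·1 = 31
T: 5·5+1·5 = 30 | 2·0+3·5+5·3+4·0 = 30
gcd(5,1,2,3,5,4) = 1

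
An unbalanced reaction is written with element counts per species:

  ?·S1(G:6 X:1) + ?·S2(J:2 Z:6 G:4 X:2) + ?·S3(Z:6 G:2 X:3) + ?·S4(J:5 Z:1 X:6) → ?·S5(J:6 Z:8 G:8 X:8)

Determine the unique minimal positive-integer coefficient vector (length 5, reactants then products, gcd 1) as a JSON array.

Coefficients: [3, 5, 1, 4, 5]

J: 3·0+5·2+1·0+4·5 = 30 | 5·6 = 30
Z: 3·0+5·6+1·6+4·1 = 40 | 5·8 = 40
G: 3·6+5·4+1·2+4·0 = 40 | 5·8 = 40
X: 3·1+5·2+1·3+4·6 = 40 | 5·8 = 40
gcd(3,5,1,4,5) = 1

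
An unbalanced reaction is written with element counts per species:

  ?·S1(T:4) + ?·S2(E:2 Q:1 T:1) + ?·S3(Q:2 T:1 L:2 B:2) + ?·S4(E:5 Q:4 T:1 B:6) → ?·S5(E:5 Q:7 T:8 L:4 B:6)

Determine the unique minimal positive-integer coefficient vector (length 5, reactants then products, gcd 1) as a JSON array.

Coefficients: [3, 5, 6, 1, 3]

E: 3·0+5·2+6·0+1·5 = 15 | 3·5 = 15
Q: 3·0+5·1+6·2+1·4 = 21 | 3·7 = 21
T: 3·4+5·1+6·1+1·1 = 24 | 3·8 = 24
L: 3·0+5·0+6·2+1·0 = 12 | 3·4 = 12
B: 3·0+5·0+6·2+1·6 = 18 | 3·6 = 18
gcd(3,5,6,1,3) = 1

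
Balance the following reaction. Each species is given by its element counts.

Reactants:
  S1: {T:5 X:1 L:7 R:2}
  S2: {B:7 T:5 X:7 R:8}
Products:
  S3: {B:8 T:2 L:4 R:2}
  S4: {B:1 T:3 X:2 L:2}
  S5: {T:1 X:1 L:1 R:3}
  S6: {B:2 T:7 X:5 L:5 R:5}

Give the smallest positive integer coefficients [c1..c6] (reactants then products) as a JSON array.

Coefficients: [6, 4, 2, 2, 5, 5]

B: 6·0+4·7 = 28 | 2·8+2·1+5·0+5·2 = 28
T: 6·5+4·5 = 50 | 2·2+2·3+5·1+5·7 = 50
X: 6·1+4·7 = 34 | 2·0+2·2+5·1+5·5 = 34
L: 6·7+4·0 = 42 | 2·4+2·2+5·1+5·5 = 42
R: 6·2+4·8 = 44 | 2·2+2·0+5·3+5·5 = 44
gcd(6,4,2,2,5,5) = 1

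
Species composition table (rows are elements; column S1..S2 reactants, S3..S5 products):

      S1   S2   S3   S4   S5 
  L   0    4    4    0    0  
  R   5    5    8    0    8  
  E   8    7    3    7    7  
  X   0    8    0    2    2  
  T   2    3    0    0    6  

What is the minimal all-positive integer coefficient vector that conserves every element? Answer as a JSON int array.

Coefficients: [6, 2, 2, 5, 3]

L: 6·0+2·4 = 8 | 2·4+5·0+3·0 = 8
R: 6·5+2·5 = 40 | 2·8+5·0+3·8 = 40
E: 6·8+2·7 = 62 | 2·3+5·7+3·7 = 62
X: 6·0+2·8 = 16 | 2·0+5·2+3·2 = 16
T: 6·2+2·3 = 18 | 2·0+5·0+3·6 = 18
gcd(6,2,2,5,3) = 1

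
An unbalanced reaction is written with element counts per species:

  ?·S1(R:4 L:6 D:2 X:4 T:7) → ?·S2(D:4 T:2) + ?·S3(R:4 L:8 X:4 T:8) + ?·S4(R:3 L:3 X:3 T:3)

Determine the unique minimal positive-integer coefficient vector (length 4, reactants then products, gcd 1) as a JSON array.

R: 6·4 = 24 | 3·0+3·4+4·3 = 24
L: 6·6 = 36 | 3·0+3·8+4·3 = 36
D: 6·2 = 12 | 3·4+3·0+4·0 = 12
X: 6·4 = 24 | 3·0+3·4+4·3 = 24
T: 6·7 = 42 | 3·2+3·8+4·3 = 42
gcd(6,3,3,4) = 1

Coefficients: [6, 3, 3, 4]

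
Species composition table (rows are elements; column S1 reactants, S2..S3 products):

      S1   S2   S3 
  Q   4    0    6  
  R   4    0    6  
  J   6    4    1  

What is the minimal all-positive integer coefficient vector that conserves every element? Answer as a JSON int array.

Q: 3·4 = 12 | 4·0+2·6 = 12
R: 3·4 = 12 | 4·0+2·6 = 12
J: 3·6 = 18 | 4·4+2·1 = 18
gcd(3,4,2) = 1

Coefficients: [3, 4, 2]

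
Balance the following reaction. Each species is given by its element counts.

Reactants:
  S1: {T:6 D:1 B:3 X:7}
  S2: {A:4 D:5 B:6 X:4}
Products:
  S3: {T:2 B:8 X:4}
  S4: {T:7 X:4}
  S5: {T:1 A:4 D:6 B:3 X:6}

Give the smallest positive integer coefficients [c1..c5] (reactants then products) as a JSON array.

T: 4·6+4·0 = 24 | 3·2+2·7+4·1 = 24
A: 4·0+4·4 = 16 | 3·0+2·0+4·4 = 16
D: 4·1+4·5 = 24 | 3·0+2·0+4·6 = 24
B: 4·3+4·6 = 36 | 3·8+2·0+4·3 = 36
X: 4·7+4·4 = 44 | 3·4+2·4+4·6 = 44
gcd(4,4,3,2,4) = 1

Coefficients: [4, 4, 3, 2, 4]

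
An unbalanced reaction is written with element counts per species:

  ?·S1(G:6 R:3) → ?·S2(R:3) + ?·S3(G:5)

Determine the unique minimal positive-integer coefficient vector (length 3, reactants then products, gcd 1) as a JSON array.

G: 5·6 = 30 | 5·0+6·5 = 30
R: 5·3 = 15 | 5·3+6·0 = 15
gcd(5,5,6) = 1

Coefficients: [5, 5, 6]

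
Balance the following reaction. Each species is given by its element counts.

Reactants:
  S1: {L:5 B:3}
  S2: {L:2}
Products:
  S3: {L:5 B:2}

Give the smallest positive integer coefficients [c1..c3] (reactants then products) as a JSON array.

L: 4·5+5·2 = 30 | 6·5 = 30
B: 4·3+5·0 = 12 | 6·2 = 12
gcd(4,5,6) = 1

Coefficients: [4, 5, 6]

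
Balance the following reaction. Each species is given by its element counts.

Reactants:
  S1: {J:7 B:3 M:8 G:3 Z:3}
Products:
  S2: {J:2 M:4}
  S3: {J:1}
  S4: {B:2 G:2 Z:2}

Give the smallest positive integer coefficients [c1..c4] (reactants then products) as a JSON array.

J: 2·7 = 14 | 4·2+6·1+3·0 = 14
B: 2·3 = 6 | 4·0+6·0+3·2 = 6
M: 2·8 = 16 | 4·4+6·0+3·0 = 16
G: 2·3 = 6 | 4·0+6·0+3·2 = 6
Z: 2·3 = 6 | 4·0+6·0+3·2 = 6
gcd(2,4,6,3) = 1

Coefficients: [2, 4, 6, 3]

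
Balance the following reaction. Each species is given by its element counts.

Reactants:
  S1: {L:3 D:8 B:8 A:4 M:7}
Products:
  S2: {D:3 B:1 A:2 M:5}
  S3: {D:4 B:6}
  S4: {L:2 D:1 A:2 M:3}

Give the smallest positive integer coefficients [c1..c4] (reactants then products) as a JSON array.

Coefficients: [4, 2, 5, 6]

L: 4·3 = 12 | 2·0+5·0+6·2 = 12
D: 4·8 = 32 | 2·3+5·4+6·1 = 32
B: 4·8 = 32 | 2·1+5·6+6·0 = 32
A: 4·4 = 16 | 2·2+5·0+6·2 = 16
M: 4·7 = 28 | 2·5+5·0+6·3 = 28
gcd(4,2,5,6) = 1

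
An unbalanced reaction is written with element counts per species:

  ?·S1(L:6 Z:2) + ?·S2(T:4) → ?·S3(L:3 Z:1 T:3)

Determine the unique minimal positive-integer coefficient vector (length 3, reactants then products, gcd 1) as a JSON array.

Coefficients: [2, 3, 4]

L: 2·6+3·0 = 12 | 4·3 = 12
Z: 2·2+3·0 = 4 | 4·1 = 4
T: 2·0+3·4 = 12 | 4·3 = 12
gcd(2,3,4) = 1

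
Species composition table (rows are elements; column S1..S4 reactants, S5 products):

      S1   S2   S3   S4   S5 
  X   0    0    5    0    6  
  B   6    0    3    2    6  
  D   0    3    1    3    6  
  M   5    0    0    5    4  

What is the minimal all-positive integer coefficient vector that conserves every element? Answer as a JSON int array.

X: 1·0+5·0+6·5+3·0 = 30 | 5·6 = 30
B: 1·6+5·0+6·3+3·2 = 30 | 5·6 = 30
D: 1·0+5·3+6·1+3·3 = 30 | 5·6 = 30
M: 1·5+5·0+6·0+3·5 = 20 | 5·4 = 20
gcd(1,5,6,3,5) = 1

Coefficients: [1, 5, 6, 3, 5]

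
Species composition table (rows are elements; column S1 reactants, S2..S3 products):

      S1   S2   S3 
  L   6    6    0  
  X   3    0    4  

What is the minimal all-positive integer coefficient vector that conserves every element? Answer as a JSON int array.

Coefficients: [4, 4, 3]

L: 4·6 = 24 | 4·6+3·0 = 24
X: 4·3 = 12 | 4·0+3·4 = 12
gcd(4,4,3) = 1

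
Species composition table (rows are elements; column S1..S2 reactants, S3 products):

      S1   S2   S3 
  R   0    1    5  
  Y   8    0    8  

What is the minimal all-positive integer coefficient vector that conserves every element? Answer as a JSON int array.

R: 1·0+5·1 = 5 | 1·5 = 5
Y: 1·8+5·0 = 8 | 1·8 = 8
gcd(1,5,1) = 1

Coefficients: [1, 5, 1]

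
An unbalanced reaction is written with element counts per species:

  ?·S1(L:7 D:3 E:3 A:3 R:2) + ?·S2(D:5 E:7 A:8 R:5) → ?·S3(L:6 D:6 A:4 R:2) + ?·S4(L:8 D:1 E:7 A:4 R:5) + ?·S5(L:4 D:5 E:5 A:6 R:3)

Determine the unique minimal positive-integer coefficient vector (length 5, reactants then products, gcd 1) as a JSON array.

Coefficients: [6, 3, 1, 2, 5]

L: 6·7+3·0 = 42 | 1·6+2·8+5·4 = 42
D: 6·3+3·5 = 33 | 1·6+2·1+5·5 = 33
E: 6·3+3·7 = 39 | 1·0+2·7+5·5 = 39
A: 6·3+3·8 = 42 | 1·4+2·4+5·6 = 42
R: 6·2+3·5 = 27 | 1·2+2·5+5·3 = 27
gcd(6,3,1,2,5) = 1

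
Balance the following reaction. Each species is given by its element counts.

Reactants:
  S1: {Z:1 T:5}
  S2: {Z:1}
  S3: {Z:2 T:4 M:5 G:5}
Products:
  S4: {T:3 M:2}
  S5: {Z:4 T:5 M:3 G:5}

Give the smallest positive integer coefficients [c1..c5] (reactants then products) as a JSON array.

Z: 4·1+6·1+5·2 = 20 | 5·0+5·4 = 20
T: 4·5+6·0+5·4 = 40 | 5·3+5·5 = 40
M: 4·0+6·0+5·5 = 25 | 5·2+5·3 = 25
G: 4·0+6·0+5·5 = 25 | 5·0+5·5 = 25
gcd(4,6,5,5,5) = 1

Coefficients: [4, 6, 5, 5, 5]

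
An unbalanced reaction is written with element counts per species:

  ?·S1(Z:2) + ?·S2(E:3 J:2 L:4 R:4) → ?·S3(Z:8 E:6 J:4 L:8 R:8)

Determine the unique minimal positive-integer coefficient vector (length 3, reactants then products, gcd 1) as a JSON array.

Coefficients: [4, 2, 1]

Z: 4·2+2·0 = 8 | 1·8 = 8
E: 4·0+2·3 = 6 | 1·6 = 6
J: 4·0+2·2 = 4 | 1·4 = 4
L: 4·0+2·4 = 8 | 1·8 = 8
R: 4·0+2·4 = 8 | 1·8 = 8
gcd(4,2,1) = 1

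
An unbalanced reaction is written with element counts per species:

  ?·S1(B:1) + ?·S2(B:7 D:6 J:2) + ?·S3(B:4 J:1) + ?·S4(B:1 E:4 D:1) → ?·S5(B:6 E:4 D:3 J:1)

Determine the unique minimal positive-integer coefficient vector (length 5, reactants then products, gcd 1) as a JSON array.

B: 4·1+1·7+1·4+3·1 = 18 | 3·6 = 18
E: 4·0+1·0+1·0+3·4 = 12 | 3·4 = 12
D: 4·0+1·6+1·0+3·1 = 9 | 3·3 = 9
J: 4·0+1·2+1·1+3·0 = 3 | 3·1 = 3
gcd(4,1,1,3,3) = 1

Coefficients: [4, 1, 1, 3, 3]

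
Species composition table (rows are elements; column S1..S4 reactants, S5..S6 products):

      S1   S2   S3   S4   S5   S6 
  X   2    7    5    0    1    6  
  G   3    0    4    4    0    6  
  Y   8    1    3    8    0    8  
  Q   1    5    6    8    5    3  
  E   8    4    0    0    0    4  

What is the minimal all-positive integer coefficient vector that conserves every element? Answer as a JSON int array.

Coefficients: [2, 1, 5, 1, 6, 5]

X: 2·2+1·7+5·5+1·0 = 36 | 6·1+5·6 = 36
G: 2·3+1·0+5·4+1·4 = 30 | 6·0+5·6 = 30
Y: 2·8+1·1+5·3+1·8 = 40 | 6·0+5·8 = 40
Q: 2·1+1·5+5·6+1·8 = 45 | 6·5+5·3 = 45
E: 2·8+1·4+5·0+1·0 = 20 | 6·0+5·4 = 20
gcd(2,1,5,1,6,5) = 1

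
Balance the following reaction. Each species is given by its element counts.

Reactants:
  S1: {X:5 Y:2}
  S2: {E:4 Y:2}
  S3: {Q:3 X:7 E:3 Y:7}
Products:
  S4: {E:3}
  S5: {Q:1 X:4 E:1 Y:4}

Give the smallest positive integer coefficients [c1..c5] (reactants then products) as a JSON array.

Coefficients: [2, 3, 2, 4, 6]

Q: 2·0+3·0+2·3 = 6 | 4·0+6·1 = 6
X: 2·5+3·0+2·7 = 24 | 4·0+6·4 = 24
E: 2·0+3·4+2·3 = 18 | 4·3+6·1 = 18
Y: 2·2+3·2+2·7 = 24 | 4·0+6·4 = 24
gcd(2,3,2,4,6) = 1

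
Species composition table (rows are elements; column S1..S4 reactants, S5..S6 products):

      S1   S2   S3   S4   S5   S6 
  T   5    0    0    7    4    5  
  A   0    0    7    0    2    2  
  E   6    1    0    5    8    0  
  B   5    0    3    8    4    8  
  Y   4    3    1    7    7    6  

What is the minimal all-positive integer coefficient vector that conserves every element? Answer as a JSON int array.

Coefficients: [2, 5, 2, 3, 4, 3]

T: 2·5+5·0+2·0+3·7 = 31 | 4·4+3·5 = 31
A: 2·0+5·0+2·7+3·0 = 14 | 4·2+3·2 = 14
E: 2·6+5·1+2·0+3·5 = 32 | 4·8+3·0 = 32
B: 2·5+5·0+2·3+3·8 = 40 | 4·4+3·8 = 40
Y: 2·4+5·3+2·1+3·7 = 46 | 4·7+3·6 = 46
gcd(2,5,2,3,4,3) = 1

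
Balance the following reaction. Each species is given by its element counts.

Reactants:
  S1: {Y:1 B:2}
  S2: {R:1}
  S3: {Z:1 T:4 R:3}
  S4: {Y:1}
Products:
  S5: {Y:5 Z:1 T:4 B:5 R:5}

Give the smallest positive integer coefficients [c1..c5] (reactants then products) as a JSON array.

Coefficients: [5, 4, 2, 5, 2]

Y: 5·1+4·0+2·0+5·1 = 10 | 2·5 = 10
Z: 5·0+4·0+2·1+5·0 = 2 | 2·1 = 2
T: 5·0+4·0+2·4+5·0 = 8 | 2·4 = 8
B: 5·2+4·0+2·0+5·0 = 10 | 2·5 = 10
R: 5·0+4·1+2·3+5·0 = 10 | 2·5 = 10
gcd(5,4,2,5,2) = 1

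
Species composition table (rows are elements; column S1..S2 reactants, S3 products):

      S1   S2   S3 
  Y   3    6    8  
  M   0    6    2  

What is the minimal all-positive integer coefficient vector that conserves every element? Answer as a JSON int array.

Y: 6·3+1·6 = 24 | 3·8 = 24
M: 6·0+1·6 = 6 | 3·2 = 6
gcd(6,1,3) = 1

Coefficients: [6, 1, 3]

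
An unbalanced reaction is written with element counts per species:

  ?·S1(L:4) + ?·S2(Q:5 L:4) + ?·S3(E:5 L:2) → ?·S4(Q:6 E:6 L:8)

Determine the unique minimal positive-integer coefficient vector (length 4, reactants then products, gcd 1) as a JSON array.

Coefficients: [1, 6, 6, 5]

Q: 1·0+6·5+6·0 = 30 | 5·6 = 30
E: 1·0+6·0+6·5 = 30 | 5·6 = 30
L: 1·4+6·4+6·2 = 40 | 5·8 = 40
gcd(1,6,6,5) = 1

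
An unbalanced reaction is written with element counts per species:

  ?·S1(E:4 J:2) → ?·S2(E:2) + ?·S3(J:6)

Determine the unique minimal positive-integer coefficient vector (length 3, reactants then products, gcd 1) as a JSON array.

Coefficients: [3, 6, 1]

E: 3·4 = 12 | 6·2+1·0 = 12
J: 3·2 = 6 | 6·0+1·6 = 6
gcd(3,6,1) = 1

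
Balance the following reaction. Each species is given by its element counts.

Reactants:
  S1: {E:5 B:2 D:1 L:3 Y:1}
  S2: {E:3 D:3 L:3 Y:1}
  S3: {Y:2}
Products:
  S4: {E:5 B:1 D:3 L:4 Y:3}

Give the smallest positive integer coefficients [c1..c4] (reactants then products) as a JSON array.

Coefficients: [3, 5, 5, 6]

E: 3·5+5·3+5·0 = 30 | 6·5 = 30
B: 3·2+5·0+5·0 = 6 | 6·1 = 6
D: 3·1+5·3+5·0 = 18 | 6·3 = 18
L: 3·3+5·3+5·0 = 24 | 6·4 = 24
Y: 3·1+5·1+5·2 = 18 | 6·3 = 18
gcd(3,5,5,6) = 1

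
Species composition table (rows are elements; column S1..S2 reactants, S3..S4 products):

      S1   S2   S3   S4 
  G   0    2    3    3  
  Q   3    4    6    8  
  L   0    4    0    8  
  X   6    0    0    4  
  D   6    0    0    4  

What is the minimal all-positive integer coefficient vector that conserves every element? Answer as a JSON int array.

G: 2·0+6·2 = 12 | 1·3+3·3 = 12
Q: 2·3+6·4 = 30 | 1·6+3·8 = 30
L: 2·0+6·4 = 24 | 1·0+3·8 = 24
X: 2·6+6·0 = 12 | 1·0+3·4 = 12
D: 2·6+6·0 = 12 | 1·0+3·4 = 12
gcd(2,6,1,3) = 1

Coefficients: [2, 6, 1, 3]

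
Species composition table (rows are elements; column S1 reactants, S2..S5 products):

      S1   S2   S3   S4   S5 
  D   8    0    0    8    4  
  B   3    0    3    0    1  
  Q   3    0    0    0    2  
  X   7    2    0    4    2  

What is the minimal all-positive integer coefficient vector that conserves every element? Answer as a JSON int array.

D: 4·8 = 32 | 6·0+2·0+1·8+6·4 = 32
B: 4·3 = 12 | 6·0+2·3+1·0+6·1 = 12
Q: 4·3 = 12 | 6·0+2·0+1·0+6·2 = 12
X: 4·7 = 28 | 6·2+2·0+1·4+6·2 = 28
gcd(4,6,2,1,6) = 1

Coefficients: [4, 6, 2, 1, 6]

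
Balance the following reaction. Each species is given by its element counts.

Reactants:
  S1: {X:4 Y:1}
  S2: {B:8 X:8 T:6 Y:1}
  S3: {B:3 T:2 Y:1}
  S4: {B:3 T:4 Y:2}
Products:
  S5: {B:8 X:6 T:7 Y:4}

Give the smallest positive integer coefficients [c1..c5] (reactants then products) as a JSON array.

B: 4·0+1·8+5·3+3·3 = 32 | 4·8 = 32
X: 4·4+1·8+5·0+3·0 = 24 | 4·6 = 24
T: 4·0+1·6+5·2+3·4 = 28 | 4·7 = 28
Y: 4·1+1·1+5·1+3·2 = 16 | 4·4 = 16
gcd(4,1,5,3,4) = 1

Coefficients: [4, 1, 5, 3, 4]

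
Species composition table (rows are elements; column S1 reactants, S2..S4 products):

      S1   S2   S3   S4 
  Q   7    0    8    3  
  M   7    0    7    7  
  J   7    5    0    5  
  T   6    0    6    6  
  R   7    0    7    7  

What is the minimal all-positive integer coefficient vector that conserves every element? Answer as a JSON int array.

Q: 5·7 = 35 | 6·0+4·8+1·3 = 35
M: 5·7 = 35 | 6·0+4·7+1·7 = 35
J: 5·7 = 35 | 6·5+4·0+1·5 = 35
T: 5·6 = 30 | 6·0+4·6+1·6 = 30
R: 5·7 = 35 | 6·0+4·7+1·7 = 35
gcd(5,6,4,1) = 1

Coefficients: [5, 6, 4, 1]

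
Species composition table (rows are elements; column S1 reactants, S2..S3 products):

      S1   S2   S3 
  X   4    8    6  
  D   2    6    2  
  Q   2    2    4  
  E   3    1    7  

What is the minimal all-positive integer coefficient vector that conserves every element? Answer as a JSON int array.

Coefficients: [5, 1, 2]

X: 5·4 = 20 | 1·8+2·6 = 20
D: 5·2 = 10 | 1·6+2·2 = 10
Q: 5·2 = 10 | 1·2+2·4 = 10
E: 5·3 = 15 | 1·1+2·7 = 15
gcd(5,1,2) = 1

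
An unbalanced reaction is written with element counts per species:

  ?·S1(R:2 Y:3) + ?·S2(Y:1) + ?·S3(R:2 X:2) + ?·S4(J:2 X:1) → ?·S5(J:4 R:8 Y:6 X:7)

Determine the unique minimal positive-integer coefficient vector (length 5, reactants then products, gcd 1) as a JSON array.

J: 3·0+3·0+5·0+4·2 = 8 | 2·4 = 8
R: 3·2+3·0+5·2+4·0 = 16 | 2·8 = 16
Y: 3·3+3·1+5·0+4·0 = 12 | 2·6 = 12
X: 3·0+3·0+5·2+4·1 = 14 | 2·7 = 14
gcd(3,3,5,4,2) = 1

Coefficients: [3, 3, 5, 4, 2]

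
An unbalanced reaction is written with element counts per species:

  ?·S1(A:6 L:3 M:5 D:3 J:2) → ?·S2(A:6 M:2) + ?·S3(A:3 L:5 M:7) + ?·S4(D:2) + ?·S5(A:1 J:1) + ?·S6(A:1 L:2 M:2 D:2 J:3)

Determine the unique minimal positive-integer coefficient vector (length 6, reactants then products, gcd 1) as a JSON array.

Coefficients: [4, 2, 2, 5, 5, 1]

A: 4·6 = 24 | 2·6+2·3+5·0+5·1+1·1 = 24
L: 4·3 = 12 | 2·0+2·5+5·0+5·0+1·2 = 12
M: 4·5 = 20 | 2·2+2·7+5·0+5·0+1·2 = 20
D: 4·3 = 12 | 2·0+2·0+5·2+5·0+1·2 = 12
J: 4·2 = 8 | 2·0+2·0+5·0+5·1+1·3 = 8
gcd(4,2,2,5,5,1) = 1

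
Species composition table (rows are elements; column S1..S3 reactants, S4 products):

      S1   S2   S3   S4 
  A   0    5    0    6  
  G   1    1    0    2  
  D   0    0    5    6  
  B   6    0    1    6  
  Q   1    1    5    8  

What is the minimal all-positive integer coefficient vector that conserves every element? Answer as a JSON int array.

Coefficients: [4, 6, 6, 5]

A: 4·0+6·5+6·0 = 30 | 5·6 = 30
G: 4·1+6·1+6·0 = 10 | 5·2 = 10
D: 4·0+6·0+6·5 = 30 | 5·6 = 30
B: 4·6+6·0+6·1 = 30 | 5·6 = 30
Q: 4·1+6·1+6·5 = 40 | 5·8 = 40
gcd(4,6,6,5) = 1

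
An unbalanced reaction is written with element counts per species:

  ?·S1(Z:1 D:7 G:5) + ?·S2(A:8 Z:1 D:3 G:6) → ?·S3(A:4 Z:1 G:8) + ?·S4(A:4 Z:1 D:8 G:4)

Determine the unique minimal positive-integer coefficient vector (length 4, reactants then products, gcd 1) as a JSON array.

A: 4·0+4·8 = 32 | 3·4+5·4 = 32
Z: 4·1+4·1 = 8 | 3·1+5·1 = 8
D: 4·7+4·3 = 40 | 3·0+5·8 = 40
G: 4·5+4·6 = 44 | 3·8+5·4 = 44
gcd(4,4,3,5) = 1

Coefficients: [4, 4, 3, 5]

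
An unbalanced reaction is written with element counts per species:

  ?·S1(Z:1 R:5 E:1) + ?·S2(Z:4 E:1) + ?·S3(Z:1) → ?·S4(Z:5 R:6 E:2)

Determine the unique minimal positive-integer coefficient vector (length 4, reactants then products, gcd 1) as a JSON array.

Coefficients: [6, 4, 3, 5]

Z: 6·1+4·4+3·1 = 25 | 5·5 = 25
R: 6·5+4·0+3·0 = 30 | 5·6 = 30
E: 6·1+4·1+3·0 = 10 | 5·2 = 10
gcd(6,4,3,5) = 1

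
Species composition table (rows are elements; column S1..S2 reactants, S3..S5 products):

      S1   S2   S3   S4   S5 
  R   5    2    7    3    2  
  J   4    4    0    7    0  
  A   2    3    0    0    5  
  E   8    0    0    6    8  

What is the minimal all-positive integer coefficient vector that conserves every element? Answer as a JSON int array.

Coefficients: [6, 1, 2, 4, 3]

R: 6·5+1·2 = 32 | 2·7+4·3+3·2 = 32
J: 6·4+1·4 = 28 | 2·0+4·7+3·0 = 28
A: 6·2+1·3 = 15 | 2·0+4·0+3·5 = 15
E: 6·8+1·0 = 48 | 2·0+4·6+3·8 = 48
gcd(6,1,2,4,3) = 1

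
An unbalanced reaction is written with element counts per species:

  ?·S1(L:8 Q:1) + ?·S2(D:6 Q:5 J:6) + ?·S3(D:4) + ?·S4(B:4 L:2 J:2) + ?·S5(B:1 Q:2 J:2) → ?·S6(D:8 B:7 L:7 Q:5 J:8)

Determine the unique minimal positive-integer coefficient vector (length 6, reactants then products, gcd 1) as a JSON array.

Coefficients: [2, 2, 5, 6, 4, 4]

D: 2·0+2·6+5·4+6·0+4·0 = 32 | 4·8 = 32
B: 2·0+2·0+5·0+6·4+4·1 = 28 | 4·7 = 28
L: 2·8+2·0+5·0+6·2+4·0 = 28 | 4·7 = 28
Q: 2·1+2·5+5·0+6·0+4·2 = 20 | 4·5 = 20
J: 2·0+2·6+5·0+6·2+4·2 = 32 | 4·8 = 32
gcd(2,2,5,6,4,4) = 1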